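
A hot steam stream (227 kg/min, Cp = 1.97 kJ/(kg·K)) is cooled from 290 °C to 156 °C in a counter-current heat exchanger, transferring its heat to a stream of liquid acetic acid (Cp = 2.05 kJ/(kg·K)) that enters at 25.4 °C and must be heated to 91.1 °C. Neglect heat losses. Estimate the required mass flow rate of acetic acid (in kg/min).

ṁ_c = 445 kg/min

Heat released by hot stream: Q = 227 × 1.97 × (290 − 156) = 59923 kJ/min
Energy balance on cold side (adiabatic exchanger): Q = ṁ_c·Cp_c·(T_c,out − T_c,in)
ṁ_c = 59923 / [2.05 × (91.1 − 25.4)] = 444.92 kg/min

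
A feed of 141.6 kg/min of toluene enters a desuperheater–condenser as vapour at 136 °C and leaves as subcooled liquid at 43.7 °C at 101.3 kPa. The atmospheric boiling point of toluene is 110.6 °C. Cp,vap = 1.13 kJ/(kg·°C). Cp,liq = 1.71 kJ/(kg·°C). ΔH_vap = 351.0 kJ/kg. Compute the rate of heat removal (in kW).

Q_c = 1170 kW

vapour 136→110.6 °C: -28.702 kJ/kg
condensation at 110.6 °C: -351 kJ/kg
liquid 110.6→43.7 °C: -114.4 kJ/kg
Δh = -28.702 + -351 + -114.4 = -494.1 kJ/kg
Q = ṁ·Δh = 141.6 kg/min × -494.1 kJ/kg = -69965 kJ/min
|Q| = 1166.1 kW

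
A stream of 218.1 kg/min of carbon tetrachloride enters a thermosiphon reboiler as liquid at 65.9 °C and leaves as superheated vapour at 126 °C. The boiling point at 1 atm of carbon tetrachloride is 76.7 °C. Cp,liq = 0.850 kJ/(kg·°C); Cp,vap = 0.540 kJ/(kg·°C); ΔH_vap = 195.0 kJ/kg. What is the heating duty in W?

liquid 65.9→76.7 °C: 9.18 kJ/kg
vaporisation at 76.7 °C: 195 kJ/kg
vapour 76.7→126 °C: 26.622 kJ/kg
Δh = 9.18 + 195 + 26.622 = 230.8 kJ/kg
Q = ṁ·Δh = 218.1 kg/min × 230.8 kJ/kg = 50338 kJ/min
|Q| = 838.97 kW = 838970 W

Q = 839000 W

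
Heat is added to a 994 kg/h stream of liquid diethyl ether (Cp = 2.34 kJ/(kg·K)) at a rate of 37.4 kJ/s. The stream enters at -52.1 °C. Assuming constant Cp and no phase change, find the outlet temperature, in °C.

T_out = 5.79 °C

Q = 37.4 kJ/s = 134640 kJ/h
ΔT = Q/(ṁ·Cp) = 134640/(994×2.34) = 57.886 K
T_out = -52.1 + 57.886 = 5.7858 °C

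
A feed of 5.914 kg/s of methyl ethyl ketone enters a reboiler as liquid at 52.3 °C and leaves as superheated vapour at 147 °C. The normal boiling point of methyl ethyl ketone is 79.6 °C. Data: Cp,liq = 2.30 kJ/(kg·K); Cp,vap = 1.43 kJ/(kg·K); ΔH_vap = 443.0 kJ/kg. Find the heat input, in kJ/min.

Q = 214000 kJ/min

liquid 52.3→79.6 °C: 62.79 kJ/kg
vaporisation at 79.6 °C: 443 kJ/kg
vapour 79.6→147 °C: 96.382 kJ/kg
Δh = 62.79 + 443 + 96.382 = 602.17 kJ/kg
Q = ṁ·Δh = 5.914 kg/s × 602.17 kJ/kg = 3561.2 kJ/s
|Q| = 3561.2 kW = 213670 kJ/min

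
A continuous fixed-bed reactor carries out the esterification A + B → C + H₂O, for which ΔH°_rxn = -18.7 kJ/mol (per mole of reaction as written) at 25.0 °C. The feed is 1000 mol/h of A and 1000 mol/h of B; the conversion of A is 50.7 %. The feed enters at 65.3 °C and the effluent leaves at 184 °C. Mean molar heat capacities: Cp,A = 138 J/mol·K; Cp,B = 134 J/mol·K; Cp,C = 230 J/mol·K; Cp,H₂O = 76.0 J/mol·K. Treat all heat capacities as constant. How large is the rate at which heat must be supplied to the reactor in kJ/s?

Extent of reaction ξ = 0.507 × 1000 = 507 mol/h
Reaction term: ξ·ΔH°_rxn = 507 × -18.7 = -9480.9 kJ/h
Sensible, feed 65.3→25 °C: -10962 kJ/h
Outlet flows (mol/h): A 493, B 493, C 507, H₂O 507
Sensible, products 25→184 °C: 45989 kJ/h
Q = ΔH = 25546 kJ/h = 7.0962 kW
Heat supplied = 7.0962 kJ/s

Q_in = 7.10 kJ/s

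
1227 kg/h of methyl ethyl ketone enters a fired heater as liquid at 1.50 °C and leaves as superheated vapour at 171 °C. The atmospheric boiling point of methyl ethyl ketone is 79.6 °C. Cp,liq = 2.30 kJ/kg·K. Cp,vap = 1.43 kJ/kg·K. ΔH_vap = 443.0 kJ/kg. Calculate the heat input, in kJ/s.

liquid 1.50→79.6 °C: 179.63 kJ/kg
vaporisation at 79.6 °C: 443 kJ/kg
vapour 79.6→171 °C: 130.7 kJ/kg
Δh = 179.63 + 443 + 130.7 = 753.33 kJ/kg
Q = ṁ·Δh = 1227 kg/h × 753.33 kJ/kg = 924340 kJ/h
|Q| = 256.76 kW

Q = 257 kJ/s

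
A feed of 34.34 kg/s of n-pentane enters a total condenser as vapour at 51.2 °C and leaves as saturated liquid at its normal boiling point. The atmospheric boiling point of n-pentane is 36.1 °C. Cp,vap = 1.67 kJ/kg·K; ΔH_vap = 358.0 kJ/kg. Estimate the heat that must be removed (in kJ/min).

vapour 51.2→36.1 °C: -25.217 kJ/kg
condensation at 36.1 °C: -358 kJ/kg
Δh = -25.217 + -358 = -383.22 kJ/kg
Q = ṁ·Δh = 34.34 kg/s × -383.22 kJ/kg = -13160 kJ/s
|Q| = 13160 kW = 789580 kJ/min

Q_c = 790000 kJ/min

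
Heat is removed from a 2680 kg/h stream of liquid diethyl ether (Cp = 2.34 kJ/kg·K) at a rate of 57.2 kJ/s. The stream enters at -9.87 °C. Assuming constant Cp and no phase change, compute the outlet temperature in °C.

Q = 57.2 kJ/s = 205920 kJ/h
ΔT = Q/(ṁ·Cp) = 205920/(2680×2.34) = 32.836 K
T_out = -9.87 − 32.836 = -42.706 °C

T_out = -42.7 °C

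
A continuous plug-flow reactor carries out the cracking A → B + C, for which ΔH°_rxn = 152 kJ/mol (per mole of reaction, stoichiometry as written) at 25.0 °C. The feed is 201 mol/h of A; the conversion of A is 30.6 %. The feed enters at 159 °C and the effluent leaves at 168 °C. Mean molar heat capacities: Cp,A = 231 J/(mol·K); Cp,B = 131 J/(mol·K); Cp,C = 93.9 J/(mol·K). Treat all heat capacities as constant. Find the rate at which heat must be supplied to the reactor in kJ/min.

Extent of reaction ξ = 0.306 × 201 = 61.506 mol/h
Reaction term: ξ·ΔH°_rxn = 61.506 × 152 = 9348.9 kJ/h
Sensible, feed 159→25 °C: -6221.8 kJ/h
Outlet flows (mol/h): A 139.49, B 61.506, C 61.506
Sensible, products 25→168 °C: 6586 kJ/h
Q = ΔH = 9713.1 kJ/h = 2.6981 kW
Heat supplied = 161.89 kJ/min

Q_in = 162 kJ/min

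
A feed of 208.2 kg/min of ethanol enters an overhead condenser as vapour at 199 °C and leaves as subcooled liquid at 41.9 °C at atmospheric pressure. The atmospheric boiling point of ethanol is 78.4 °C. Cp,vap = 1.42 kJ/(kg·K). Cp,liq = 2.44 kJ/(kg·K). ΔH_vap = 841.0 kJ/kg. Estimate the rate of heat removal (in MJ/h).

Q_c = 13800 MJ/h

vapour 199→78.4 °C: -171.25 kJ/kg
condensation at 78.4 °C: -841 kJ/kg
liquid 78.4→41.9 °C: -89.06 kJ/kg
Δh = -171.25 + -841 + -89.06 = -1101.3 kJ/kg
Q = ṁ·Δh = 208.2 kg/min × -1101.3 kJ/kg = -229290 kJ/min
|Q| = 3821.6 kW = 13758 MJ/h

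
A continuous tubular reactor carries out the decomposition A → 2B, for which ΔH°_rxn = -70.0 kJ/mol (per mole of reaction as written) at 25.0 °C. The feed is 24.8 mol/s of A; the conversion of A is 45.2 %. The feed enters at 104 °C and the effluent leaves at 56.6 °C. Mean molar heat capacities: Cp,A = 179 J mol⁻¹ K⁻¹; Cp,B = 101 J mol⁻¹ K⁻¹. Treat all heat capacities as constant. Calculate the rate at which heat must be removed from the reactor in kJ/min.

Extent of reaction ξ = 0.452 × 24.8 = 11.21 mol/s
Reaction term: ξ·ΔH°_rxn = 11.21 × -70.0 = -784.67 kJ/s
Sensible, feed 104→25 °C: -350.7 kJ/s
Outlet flows (mol/s): A 13.59, B 22.419
Sensible, products 25→56.6 °C: 148.43 kJ/s
Q = ΔH = -986.94 kJ/s = -986.94 kW
Heat removed = 59217 kJ/min

Q_out = 59200 kJ/min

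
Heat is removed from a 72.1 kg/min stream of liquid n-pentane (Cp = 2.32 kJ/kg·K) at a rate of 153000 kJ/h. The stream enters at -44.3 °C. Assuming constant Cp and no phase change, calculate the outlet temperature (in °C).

Q = 153000 kJ/h = 2550 kJ/min
ΔT = Q/(ṁ·Cp) = 2550/(72.1×2.32) = 15.245 K
T_out = -44.3 − 15.245 = -59.545 °C

T_out = -59.5 °C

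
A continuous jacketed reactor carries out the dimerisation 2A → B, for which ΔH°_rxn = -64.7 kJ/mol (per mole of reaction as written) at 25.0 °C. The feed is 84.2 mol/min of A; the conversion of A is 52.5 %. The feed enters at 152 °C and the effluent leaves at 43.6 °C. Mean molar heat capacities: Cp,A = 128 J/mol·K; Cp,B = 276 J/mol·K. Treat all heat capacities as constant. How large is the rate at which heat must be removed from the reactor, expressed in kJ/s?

Extent of reaction ξ = 0.525 × 84.2 / 2 = 22.103 mol/min
Reaction term: ξ·ΔH°_rxn = 22.103 × -64.7 = -1430 kJ/min
Sensible, feed 152→25 °C: -1368.8 kJ/min
Outlet flows (mol/min): A 39.995, B 22.103
Sensible, products 25→43.6 °C: 208.69 kJ/min
Q = ΔH = -2590.1 kJ/min = -43.168 kW
Heat removed = 43.168 kJ/s

Q_out = 43.2 kJ/s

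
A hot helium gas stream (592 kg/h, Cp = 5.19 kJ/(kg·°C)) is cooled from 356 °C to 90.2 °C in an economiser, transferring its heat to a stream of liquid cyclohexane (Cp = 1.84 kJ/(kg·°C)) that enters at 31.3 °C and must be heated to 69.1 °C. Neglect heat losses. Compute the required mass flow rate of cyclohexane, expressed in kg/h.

Heat released by hot stream: Q = 592 × 5.19 × (356 − 90.2) = 816670 kJ/h
Energy balance on cold side (adiabatic exchanger): Q = ṁ_c·Cp_c·(T_c,out − T_c,in)
ṁ_c = 816670 / [1.84 × (69.1 − 31.3)] = 11742 kg/h

ṁ_c = 11700 kg/h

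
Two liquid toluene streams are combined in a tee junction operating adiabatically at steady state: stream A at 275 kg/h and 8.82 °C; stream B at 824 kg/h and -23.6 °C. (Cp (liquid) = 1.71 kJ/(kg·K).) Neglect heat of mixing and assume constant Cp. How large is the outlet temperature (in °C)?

Energy balance with Q = 0: Σ ṁᵢCp,ᵢ(T_out − Tᵢ) = 0
T_out = Σ ṁᵢCp,ᵢTᵢ / Σ ṁᵢCp,ᵢ
      = -29106 / 1879.3 = -15.488 °C

T_out = -15.5 °C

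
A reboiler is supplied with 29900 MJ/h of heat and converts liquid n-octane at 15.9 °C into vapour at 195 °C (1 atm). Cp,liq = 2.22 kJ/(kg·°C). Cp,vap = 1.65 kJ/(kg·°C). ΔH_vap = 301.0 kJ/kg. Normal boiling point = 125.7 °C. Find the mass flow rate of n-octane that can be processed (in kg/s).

Δh = 2.22×(125.7−15.9) + 301.0 + 1.65×(195−125.7) = 659.1 kJ/kg
Q = 29900 MJ/h = 8305.6 kJ/s = 8305.6 kJ/s
ṁ = Q/Δh = 8305.6 / 659.1 = 12.601 kg/s

ṁ = 12.6 kg/s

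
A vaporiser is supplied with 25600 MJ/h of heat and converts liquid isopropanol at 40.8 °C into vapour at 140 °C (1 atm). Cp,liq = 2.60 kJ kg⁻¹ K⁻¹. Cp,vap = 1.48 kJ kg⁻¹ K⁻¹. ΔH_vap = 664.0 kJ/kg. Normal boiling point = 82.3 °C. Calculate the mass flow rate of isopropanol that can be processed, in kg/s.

Δh = 2.60×(82.3−40.8) + 664.0 + 1.48×(140−82.3) = 857.3 kJ/kg
Q = 25600 MJ/h = 7111.1 kJ/s = 7111.1 kJ/s
ṁ = Q/Δh = 7111.1 / 857.3 = 8.2948 kg/s

ṁ = 8.29 kg/s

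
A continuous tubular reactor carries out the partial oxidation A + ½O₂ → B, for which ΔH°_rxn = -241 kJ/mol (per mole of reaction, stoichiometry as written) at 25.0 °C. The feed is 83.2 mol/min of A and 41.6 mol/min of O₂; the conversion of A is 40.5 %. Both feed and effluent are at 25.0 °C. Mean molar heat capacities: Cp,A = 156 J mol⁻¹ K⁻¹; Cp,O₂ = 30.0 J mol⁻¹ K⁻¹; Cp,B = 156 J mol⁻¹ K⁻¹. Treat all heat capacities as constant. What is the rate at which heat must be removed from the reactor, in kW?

Q_out = 135 kW

Extent of reaction ξ = 0.405 × 83.2 = 33.696 mol/min
Reaction term: ξ·ΔH°_rxn = 33.696 × -241 = -8120.7 kJ/min
Q = ΔH = -8120.7 kJ/min = -135.35 kW
Heat removed = 135.35 kW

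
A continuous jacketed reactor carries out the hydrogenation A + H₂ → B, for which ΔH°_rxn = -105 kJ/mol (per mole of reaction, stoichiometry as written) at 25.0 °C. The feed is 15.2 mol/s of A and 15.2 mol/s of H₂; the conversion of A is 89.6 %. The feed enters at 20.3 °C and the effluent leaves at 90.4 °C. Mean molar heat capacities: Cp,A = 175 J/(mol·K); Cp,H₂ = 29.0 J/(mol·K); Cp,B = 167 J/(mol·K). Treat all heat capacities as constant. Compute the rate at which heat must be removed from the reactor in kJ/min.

Q_out = 74700 kJ/min

Extent of reaction ξ = 0.896 × 15.2 = 13.619 mol/s
Reaction term: ξ·ΔH°_rxn = 13.619 × -105 = -1430 kJ/s
Sensible, feed 20.3→25 °C: 14.574 kJ/s
Outlet flows (mol/s): A 1.5808, H₂ 1.5808, B 13.619
Sensible, products 25→90.4 °C: 169.84 kJ/s
Q = ΔH = -1245.6 kJ/s = -1245.6 kW
Heat removed = 74736 kJ/min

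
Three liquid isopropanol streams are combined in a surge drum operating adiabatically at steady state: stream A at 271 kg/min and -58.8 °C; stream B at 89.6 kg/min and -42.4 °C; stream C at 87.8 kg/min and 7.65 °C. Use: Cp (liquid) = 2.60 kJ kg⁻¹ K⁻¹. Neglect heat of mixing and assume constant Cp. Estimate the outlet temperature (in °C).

T_out = -42.5 °C

Energy balance with Q = 0: Σ ṁᵢCp,ᵢ(T_out − Tᵢ) = 0
T_out = Σ ṁᵢCp,ᵢTᵢ / Σ ṁᵢCp,ᵢ
      = -49562 / 1165.8 = -42.512 °C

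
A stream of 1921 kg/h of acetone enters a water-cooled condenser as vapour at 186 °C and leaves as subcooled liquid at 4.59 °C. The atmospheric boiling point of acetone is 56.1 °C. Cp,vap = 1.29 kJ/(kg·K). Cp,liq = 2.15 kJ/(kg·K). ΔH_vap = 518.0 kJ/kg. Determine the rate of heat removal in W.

vapour 186→56.1 °C: -167.57 kJ/kg
condensation at 56.1 °C: -518 kJ/kg
liquid 56.1→4.59 °C: -110.75 kJ/kg
Δh = -167.57 + -518 + -110.75 = -796.32 kJ/kg
Q = ṁ·Δh = 1921 kg/h × -796.32 kJ/kg = -1.5297e+06 kJ/h
|Q| = 424.92 kW = 424920 W

Q_c = 425000 W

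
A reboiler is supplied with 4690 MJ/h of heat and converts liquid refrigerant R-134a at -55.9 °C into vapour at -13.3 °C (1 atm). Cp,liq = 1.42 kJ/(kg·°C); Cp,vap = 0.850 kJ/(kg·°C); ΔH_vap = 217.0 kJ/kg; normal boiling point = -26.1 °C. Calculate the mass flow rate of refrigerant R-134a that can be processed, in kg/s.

ṁ = 4.82 kg/s

Δh = 1.42×(-26.1−-55.9) + 217.0 + 0.850×(-13.3−-26.1) = 270.2 kJ/kg
Q = 4690 MJ/h = 1302.8 kJ/s = 1302.8 kJ/s
ṁ = Q/Δh = 1302.8 / 270.2 = 4.8216 kg/s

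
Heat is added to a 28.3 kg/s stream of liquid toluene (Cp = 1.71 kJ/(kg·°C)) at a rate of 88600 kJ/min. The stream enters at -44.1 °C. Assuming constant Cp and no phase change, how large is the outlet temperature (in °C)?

T_out = -13.6 °C

Q = 88600 kJ/min = 1476.7 kJ/s
ΔT = Q/(ṁ·Cp) = 1476.7/(28.3×1.71) = 30.514 K
T_out = -44.1 + 30.514 = -13.586 °C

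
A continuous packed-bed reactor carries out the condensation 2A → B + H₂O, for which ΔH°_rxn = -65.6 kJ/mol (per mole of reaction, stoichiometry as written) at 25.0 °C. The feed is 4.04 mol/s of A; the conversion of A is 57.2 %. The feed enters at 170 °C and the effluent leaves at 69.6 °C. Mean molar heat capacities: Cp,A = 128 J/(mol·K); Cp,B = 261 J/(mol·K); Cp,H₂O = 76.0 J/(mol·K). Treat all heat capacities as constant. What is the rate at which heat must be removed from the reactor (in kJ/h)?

Extent of reaction ξ = 0.572 × 4.04 / 2 = 1.1554 mol/s
Reaction term: ξ·ΔH°_rxn = 1.1554 × -65.6 = -75.797 kJ/s
Sensible, feed 170→25 °C: -74.982 kJ/s
Outlet flows (mol/s): A 1.7291, B 1.1554, H₂O 1.1554
Sensible, products 25→69.6 °C: 27.238 kJ/s
Q = ΔH = -123.54 kJ/s = -123.54 kW
Heat removed = 444750 kJ/h

Q_out = 445000 kJ/h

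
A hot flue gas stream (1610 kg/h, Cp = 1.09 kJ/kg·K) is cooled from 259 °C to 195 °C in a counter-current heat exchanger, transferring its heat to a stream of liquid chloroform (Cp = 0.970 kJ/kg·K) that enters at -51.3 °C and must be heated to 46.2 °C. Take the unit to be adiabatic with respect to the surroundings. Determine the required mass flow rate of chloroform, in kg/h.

Heat released by hot stream: Q = 1610 × 1.09 × (259 − 195) = 112310 kJ/h
Energy balance on cold side (adiabatic exchanger): Q = ṁ_c·Cp_c·(T_c,out − T_c,in)
ṁ_c = 112310 / [0.970 × (46.2 − -51.3)] = 1187.6 kg/h

ṁ_c = 1190 kg/h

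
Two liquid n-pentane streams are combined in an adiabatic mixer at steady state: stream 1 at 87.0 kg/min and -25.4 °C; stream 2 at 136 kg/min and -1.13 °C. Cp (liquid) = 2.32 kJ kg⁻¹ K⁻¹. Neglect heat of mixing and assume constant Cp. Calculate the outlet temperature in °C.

Energy balance with Q = 0: Σ ṁᵢCp,ᵢ(T_out − Tᵢ) = 0
Σ ṁᵢCp,ᵢTᵢ = 87.0×2.32×-25.4 + 136×2.32×-1.13 = -5483.3
Σ ṁᵢCp,ᵢ = 87.0×2.32 + 136×2.32 = 517.36
T_out = -5483.3 / 517.36 = -10.599 °C

T_out = -10.6 °C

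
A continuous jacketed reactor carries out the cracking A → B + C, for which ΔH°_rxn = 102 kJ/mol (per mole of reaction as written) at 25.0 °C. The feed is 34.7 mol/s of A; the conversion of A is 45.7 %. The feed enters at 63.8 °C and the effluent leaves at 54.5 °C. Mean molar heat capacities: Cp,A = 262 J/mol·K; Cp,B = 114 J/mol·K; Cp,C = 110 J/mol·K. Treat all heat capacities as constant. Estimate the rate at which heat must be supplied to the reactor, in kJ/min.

Q_in = 90900 kJ/min

Extent of reaction ξ = 0.457 × 34.7 = 15.858 mol/s
Reaction term: ξ·ΔH°_rxn = 15.858 × 102 = 1617.5 kJ/s
Sensible, feed 63.8→25 °C: -352.75 kJ/s
Outlet flows (mol/s): A 18.842, B 15.858, C 15.858
Sensible, products 25→54.5 °C: 250.42 kJ/s
Q = ΔH = 1515.2 kJ/s = 1515.2 kW
Heat supplied = 90911 kJ/min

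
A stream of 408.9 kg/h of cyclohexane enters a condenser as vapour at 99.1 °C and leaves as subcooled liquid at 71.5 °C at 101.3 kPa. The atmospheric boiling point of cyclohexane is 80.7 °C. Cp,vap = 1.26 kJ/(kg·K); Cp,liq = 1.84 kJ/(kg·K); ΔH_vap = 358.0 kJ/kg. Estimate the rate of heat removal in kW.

vapour 99.1→80.7 °C: -23.184 kJ/kg
condensation at 80.7 °C: -358 kJ/kg
liquid 80.7→71.5 °C: -16.928 kJ/kg
Δh = -23.184 + -358 + -16.928 = -398.11 kJ/kg
Q = ṁ·Δh = 408.9 kg/h × -398.11 kJ/kg = -162790 kJ/h
|Q| = 45.219 kW

Q_c = 45.2 kW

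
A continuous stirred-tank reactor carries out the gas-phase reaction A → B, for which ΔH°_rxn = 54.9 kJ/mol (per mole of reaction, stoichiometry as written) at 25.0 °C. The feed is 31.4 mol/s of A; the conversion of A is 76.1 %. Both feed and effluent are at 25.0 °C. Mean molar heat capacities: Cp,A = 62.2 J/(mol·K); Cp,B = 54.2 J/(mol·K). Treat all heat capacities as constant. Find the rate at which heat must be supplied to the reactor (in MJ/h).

Extent of reaction ξ = 0.761 × 31.4 = 23.895 mol/s
Reaction term: ξ·ΔH°_rxn = 23.895 × 54.9 = 1311.9 kJ/s
Q = ΔH = 1311.9 kJ/s = 1311.9 kW
Heat supplied = 4722.7 MJ/h

Q_in = 4720 MJ/h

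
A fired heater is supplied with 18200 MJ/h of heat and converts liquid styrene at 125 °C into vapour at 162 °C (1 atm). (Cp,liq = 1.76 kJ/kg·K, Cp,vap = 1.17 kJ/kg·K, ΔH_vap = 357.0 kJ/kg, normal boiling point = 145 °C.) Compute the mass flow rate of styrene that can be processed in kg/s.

ṁ = 12.3 kg/s

Δh = 1.76×(145−125) + 357.0 + 1.17×(162−145) = 412.09 kJ/kg
Q = 18200 MJ/h = 5055.6 kJ/s = 5055.6 kJ/s
ṁ = Q/Δh = 5055.6 / 412.09 = 12.268 kg/s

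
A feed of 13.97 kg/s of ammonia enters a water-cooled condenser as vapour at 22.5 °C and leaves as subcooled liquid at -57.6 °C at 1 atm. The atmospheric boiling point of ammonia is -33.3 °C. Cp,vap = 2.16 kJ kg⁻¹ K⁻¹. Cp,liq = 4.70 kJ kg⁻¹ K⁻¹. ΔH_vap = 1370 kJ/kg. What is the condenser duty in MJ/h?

Q_c = 80700 MJ/h

vapour 22.5→-33.3 °C: -120.53 kJ/kg
condensation at -33.3 °C: -1370 kJ/kg
liquid -33.3→-57.6 °C: -114.21 kJ/kg
Δh = -120.53 + -1370 + -114.21 = -1604.7 kJ/kg
Q = ṁ·Δh = 13.97 kg/s × -1604.7 kJ/kg = -22418 kJ/s
|Q| = 22418 kW = 80705 MJ/h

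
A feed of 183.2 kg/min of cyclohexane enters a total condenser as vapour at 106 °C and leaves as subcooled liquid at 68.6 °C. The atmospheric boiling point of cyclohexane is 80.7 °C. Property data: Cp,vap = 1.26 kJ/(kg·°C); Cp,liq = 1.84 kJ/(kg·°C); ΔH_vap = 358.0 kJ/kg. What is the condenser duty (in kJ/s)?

vapour 106→80.7 °C: -31.878 kJ/kg
condensation at 80.7 °C: -358 kJ/kg
liquid 80.7→68.6 °C: -22.264 kJ/kg
Δh = -31.878 + -358 + -22.264 = -412.14 kJ/kg
Q = ṁ·Δh = 183.2 kg/min × -412.14 kJ/kg = -75504 kJ/min
|Q| = 1258.4 kW

Q_c = 1260 kJ/s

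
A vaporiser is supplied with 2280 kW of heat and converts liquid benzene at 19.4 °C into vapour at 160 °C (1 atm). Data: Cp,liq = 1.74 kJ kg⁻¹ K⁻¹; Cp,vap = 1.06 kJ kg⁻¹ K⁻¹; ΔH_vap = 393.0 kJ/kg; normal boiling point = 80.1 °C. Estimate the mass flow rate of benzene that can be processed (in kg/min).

Δh = 1.74×(80.1−19.4) + 393.0 + 1.06×(160−80.1) = 583.31 kJ/kg
Q = 2280 kW = 2280 kJ/s = 136800 kJ/min
ṁ = Q/Δh = 136800 / 583.31 = 234.52 kg/min

ṁ = 235 kg/min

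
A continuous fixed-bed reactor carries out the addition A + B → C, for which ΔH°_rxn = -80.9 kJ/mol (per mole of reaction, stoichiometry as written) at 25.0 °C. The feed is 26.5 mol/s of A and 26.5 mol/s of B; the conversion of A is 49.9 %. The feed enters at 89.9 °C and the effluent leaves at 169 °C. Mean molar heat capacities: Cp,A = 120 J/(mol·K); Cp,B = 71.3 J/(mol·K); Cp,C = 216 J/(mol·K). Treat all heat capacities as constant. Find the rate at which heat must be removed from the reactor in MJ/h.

Q_out = 2240 MJ/h

Extent of reaction ξ = 0.499 × 26.5 = 13.223 mol/s
Reaction term: ξ·ΔH°_rxn = 13.223 × -80.9 = -1069.8 kJ/s
Sensible, feed 89.9→25 °C: -329.01 kJ/s
Outlet flows (mol/s): A 13.277, B 13.277, C 13.223
Sensible, products 25→169 °C: 777.03 kJ/s
Q = ΔH = -621.75 kJ/s = -621.75 kW
Heat removed = 2238.3 MJ/h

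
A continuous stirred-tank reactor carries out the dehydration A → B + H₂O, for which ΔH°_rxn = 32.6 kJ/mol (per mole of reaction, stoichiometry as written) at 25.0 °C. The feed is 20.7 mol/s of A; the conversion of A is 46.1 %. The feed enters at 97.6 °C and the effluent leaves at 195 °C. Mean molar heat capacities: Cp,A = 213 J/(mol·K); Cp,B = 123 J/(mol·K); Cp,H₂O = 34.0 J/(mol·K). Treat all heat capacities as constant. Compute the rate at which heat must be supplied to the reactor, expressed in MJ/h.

Extent of reaction ξ = 0.461 × 20.7 = 9.5427 mol/s
Reaction term: ξ·ΔH°_rxn = 9.5427 × 32.6 = 311.09 kJ/s
Sensible, feed 97.6→25 °C: -320.1 kJ/s
Outlet flows (mol/s): A 11.157, B 9.5427, H₂O 9.5427
Sensible, products 25→195 °C: 658.7 kJ/s
Q = ΔH = 649.69 kJ/s = 649.69 kW
Heat supplied = 2338.9 MJ/h

Q_in = 2340 MJ/h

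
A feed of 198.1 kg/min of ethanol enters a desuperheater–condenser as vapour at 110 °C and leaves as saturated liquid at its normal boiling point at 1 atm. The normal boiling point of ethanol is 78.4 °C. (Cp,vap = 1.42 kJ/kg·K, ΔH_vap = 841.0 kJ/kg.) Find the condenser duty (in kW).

vapour 110→78.4 °C: -44.872 kJ/kg
condensation at 78.4 °C: -841 kJ/kg
Δh = -44.872 + -841 = -885.87 kJ/kg
Q = ṁ·Δh = 198.1 kg/min × -885.87 kJ/kg = -175490 kJ/min
|Q| = 2924.9 kW

Q_c = 2920 kW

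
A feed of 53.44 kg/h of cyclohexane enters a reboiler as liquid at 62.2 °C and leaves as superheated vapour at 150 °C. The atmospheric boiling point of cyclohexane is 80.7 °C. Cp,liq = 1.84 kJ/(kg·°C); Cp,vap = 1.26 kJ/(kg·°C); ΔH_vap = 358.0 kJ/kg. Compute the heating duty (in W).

Q = 7120 W

liquid 62.2→80.7 °C: 34.04 kJ/kg
vaporisation at 80.7 °C: 358 kJ/kg
vapour 80.7→150 °C: 87.318 kJ/kg
Δh = 34.04 + 358 + 87.318 = 479.36 kJ/kg
Q = ṁ·Δh = 53.44 kg/h × 479.36 kJ/kg = 25617 kJ/h
|Q| = 7.1158 kW = 7115.8 W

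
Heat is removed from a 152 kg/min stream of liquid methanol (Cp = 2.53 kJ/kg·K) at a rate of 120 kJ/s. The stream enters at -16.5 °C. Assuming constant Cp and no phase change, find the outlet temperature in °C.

Q = 120 kJ/s = 7200 kJ/min
ΔT = Q/(ṁ·Cp) = 7200/(152×2.53) = 18.723 K
T_out = -16.5 − 18.723 = -35.223 °C

T_out = -35.2 °C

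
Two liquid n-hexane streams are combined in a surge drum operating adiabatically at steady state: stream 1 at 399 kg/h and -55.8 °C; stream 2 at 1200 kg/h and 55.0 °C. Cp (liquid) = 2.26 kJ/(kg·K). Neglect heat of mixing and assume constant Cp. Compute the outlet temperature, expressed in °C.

T_out = 27.4 °C

Energy balance with Q = 0: Σ ṁᵢCp,ᵢ(T_out − Tᵢ) = 0
Σ ṁᵢCp,ᵢTᵢ = 399×2.26×-55.8 + 1200×2.26×55.0 = 98843
Σ ṁᵢCp,ᵢ = 399×2.26 + 1200×2.26 = 3613.7
T_out = 98843 / 3613.7 = 27.352 °C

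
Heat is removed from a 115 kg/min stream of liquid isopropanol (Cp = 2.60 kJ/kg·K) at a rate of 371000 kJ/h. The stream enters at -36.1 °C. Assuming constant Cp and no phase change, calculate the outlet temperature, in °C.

T_out = -56.8 °C

Q = 371000 kJ/h = 6183.3 kJ/min
ΔT = Q/(ṁ·Cp) = 6183.3/(115×2.60) = 20.68 K
T_out = -36.1 − 20.68 = -56.78 °C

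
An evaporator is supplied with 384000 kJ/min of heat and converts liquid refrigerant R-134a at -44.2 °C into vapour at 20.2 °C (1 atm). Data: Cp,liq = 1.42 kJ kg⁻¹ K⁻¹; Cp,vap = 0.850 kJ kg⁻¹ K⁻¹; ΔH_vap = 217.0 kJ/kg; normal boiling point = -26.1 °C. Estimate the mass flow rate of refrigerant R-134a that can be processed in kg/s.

ṁ = 22.7 kg/s

Δh = 1.42×(-26.1−-44.2) + 217.0 + 0.850×(20.2−-26.1) = 282.06 kJ/kg
Q = 384000 kJ/min = 6400 kJ/s = 6400 kJ/s
ṁ = Q/Δh = 6400 / 282.06 = 22.69 kg/s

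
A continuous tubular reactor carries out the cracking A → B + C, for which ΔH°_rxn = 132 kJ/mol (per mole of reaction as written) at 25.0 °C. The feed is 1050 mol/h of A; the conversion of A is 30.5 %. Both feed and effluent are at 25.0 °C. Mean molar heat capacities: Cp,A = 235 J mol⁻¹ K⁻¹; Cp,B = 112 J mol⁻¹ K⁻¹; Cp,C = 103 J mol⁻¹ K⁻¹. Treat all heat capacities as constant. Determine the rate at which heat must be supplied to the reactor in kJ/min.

Extent of reaction ξ = 0.305 × 1050 = 320.25 mol/h
Reaction term: ξ·ΔH°_rxn = 320.25 × 132 = 42273 kJ/h
Q = ΔH = 42273 kJ/h = 11.742 kW
Heat supplied = 704.55 kJ/min

Q_in = 705 kJ/min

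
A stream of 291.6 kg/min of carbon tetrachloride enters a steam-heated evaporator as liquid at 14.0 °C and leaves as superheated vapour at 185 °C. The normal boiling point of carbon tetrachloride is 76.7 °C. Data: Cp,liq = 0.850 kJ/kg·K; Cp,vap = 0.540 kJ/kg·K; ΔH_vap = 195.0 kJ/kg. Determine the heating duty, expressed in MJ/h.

Q = 5370 MJ/h

liquid 14.0→76.7 °C: 53.295 kJ/kg
vaporisation at 76.7 °C: 195 kJ/kg
vapour 76.7→185 °C: 58.482 kJ/kg
Δh = 53.295 + 195 + 58.482 = 306.78 kJ/kg
Q = ṁ·Δh = 291.6 kg/min × 306.78 kJ/kg = 89456 kJ/min
|Q| = 1490.9 kW = 5367.4 MJ/h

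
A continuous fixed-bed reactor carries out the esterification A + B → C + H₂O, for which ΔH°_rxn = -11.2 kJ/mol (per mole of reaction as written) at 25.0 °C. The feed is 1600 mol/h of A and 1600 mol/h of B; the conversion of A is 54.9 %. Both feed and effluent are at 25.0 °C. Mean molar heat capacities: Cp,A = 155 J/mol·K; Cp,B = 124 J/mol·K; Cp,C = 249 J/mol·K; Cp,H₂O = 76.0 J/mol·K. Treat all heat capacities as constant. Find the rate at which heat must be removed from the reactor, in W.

Extent of reaction ξ = 0.549 × 1600 = 878.4 mol/h
Reaction term: ξ·ΔH°_rxn = 878.4 × -11.2 = -9838.1 kJ/h
Q = ΔH = -9838.1 kJ/h = -2.7328 kW
Heat removed = 2732.8 W

Q_out = 2730 W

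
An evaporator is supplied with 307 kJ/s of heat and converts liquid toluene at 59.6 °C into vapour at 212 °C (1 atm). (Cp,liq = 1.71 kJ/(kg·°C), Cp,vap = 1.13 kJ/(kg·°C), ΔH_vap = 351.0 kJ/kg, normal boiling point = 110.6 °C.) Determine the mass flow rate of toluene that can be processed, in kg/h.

ṁ = 2000 kg/h

Δh = 1.71×(110.6−59.6) + 351.0 + 1.13×(212−110.6) = 552.79 kJ/kg
Q = 307 kJ/s = 307 kJ/s = 1.1052e+06 kJ/h
ṁ = Q/Δh = 1.1052e+06 / 552.79 = 1999.3 kg/h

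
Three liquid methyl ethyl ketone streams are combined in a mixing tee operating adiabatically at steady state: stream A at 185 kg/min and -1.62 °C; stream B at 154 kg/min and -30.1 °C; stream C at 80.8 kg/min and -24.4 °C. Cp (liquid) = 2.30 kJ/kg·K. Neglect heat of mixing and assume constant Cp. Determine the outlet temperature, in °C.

Adiabatic, steady state ⇒ Σ ṁᵢCp,ᵢ(T_out − Tᵢ) = 0
Σ ṁᵢCp,ᵢTᵢ = 185×2.30×-1.62 + 154×2.30×-30.1 + 80.8×2.30×-24.4 = -15885
Σ ṁᵢCp,ᵢ = 185×2.30 + 154×2.30 + 80.8×2.30 = 965.54
T_out = -15885 / 965.54 = -16.452 °C

T_out = -16.5 °C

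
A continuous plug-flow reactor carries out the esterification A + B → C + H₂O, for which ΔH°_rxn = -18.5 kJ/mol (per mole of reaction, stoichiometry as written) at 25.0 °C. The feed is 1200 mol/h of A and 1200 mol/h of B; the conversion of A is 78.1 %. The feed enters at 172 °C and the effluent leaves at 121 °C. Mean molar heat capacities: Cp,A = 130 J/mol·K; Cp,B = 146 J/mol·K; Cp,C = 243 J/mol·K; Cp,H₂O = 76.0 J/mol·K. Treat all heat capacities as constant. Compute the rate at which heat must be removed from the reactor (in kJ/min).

Q_out = 506 kJ/min

Extent of reaction ξ = 0.781 × 1200 = 937.2 mol/h
Reaction term: ξ·ΔH°_rxn = 937.2 × -18.5 = -17338 kJ/h
Sensible, feed 172→25 °C: -48686 kJ/h
Outlet flows (mol/h): A 262.8, B 262.8, C 937.2, H₂O 937.2
Sensible, products 25→121 °C: 35664 kJ/h
Q = ΔH = -30361 kJ/h = -8.4335 kW
Heat removed = 506.01 kJ/min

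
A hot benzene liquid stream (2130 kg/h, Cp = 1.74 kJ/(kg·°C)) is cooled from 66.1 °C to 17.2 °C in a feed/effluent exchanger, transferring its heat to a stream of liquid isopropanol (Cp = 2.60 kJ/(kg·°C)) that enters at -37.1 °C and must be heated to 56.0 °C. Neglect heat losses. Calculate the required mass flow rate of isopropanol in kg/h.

ṁ_c = 749 kg/h

Heat released by hot stream: Q = 2130 × 1.74 × (66.1 − 17.2) = 181230 kJ/h
Energy balance on cold side (adiabatic exchanger): Q = ṁ_c·Cp_c·(T_c,out − T_c,in)
ṁ_c = 181230 / [2.60 × (56.0 − -37.1)] = 748.71 kg/h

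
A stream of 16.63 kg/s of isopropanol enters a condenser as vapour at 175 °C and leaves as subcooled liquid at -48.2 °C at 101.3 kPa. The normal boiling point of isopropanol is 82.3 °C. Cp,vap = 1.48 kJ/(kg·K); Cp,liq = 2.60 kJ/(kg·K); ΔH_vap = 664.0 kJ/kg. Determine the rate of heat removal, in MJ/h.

Q_c = 68300 MJ/h

vapour 175→82.3 °C: -137.2 kJ/kg
condensation at 82.3 °C: -664 kJ/kg
liquid 82.3→-48.2 °C: -339.3 kJ/kg
Δh = -137.2 + -664 + -339.3 = -1140.5 kJ/kg
Q = ṁ·Δh = 16.63 kg/s × -1140.5 kJ/kg = -18966 kJ/s
|Q| = 18966 kW = 68279 MJ/h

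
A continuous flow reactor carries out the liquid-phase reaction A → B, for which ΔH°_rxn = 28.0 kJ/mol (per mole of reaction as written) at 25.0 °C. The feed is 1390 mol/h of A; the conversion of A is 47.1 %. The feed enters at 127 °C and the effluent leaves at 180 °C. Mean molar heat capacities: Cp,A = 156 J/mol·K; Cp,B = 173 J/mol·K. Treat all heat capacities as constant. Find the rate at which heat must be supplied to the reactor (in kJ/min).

Extent of reaction ξ = 0.471 × 1390 = 654.69 mol/h
Reaction term: ξ·ΔH°_rxn = 654.69 × 28.0 = 18331 kJ/h
Sensible, feed 127→25 °C: -22118 kJ/h
Outlet flows (mol/h): A 735.31, B 654.69
Sensible, products 25→180 °C: 35335 kJ/h
Q = ΔH = 31549 kJ/h = 8.7636 kW
Heat supplied = 525.82 kJ/min

Q_in = 526 kJ/min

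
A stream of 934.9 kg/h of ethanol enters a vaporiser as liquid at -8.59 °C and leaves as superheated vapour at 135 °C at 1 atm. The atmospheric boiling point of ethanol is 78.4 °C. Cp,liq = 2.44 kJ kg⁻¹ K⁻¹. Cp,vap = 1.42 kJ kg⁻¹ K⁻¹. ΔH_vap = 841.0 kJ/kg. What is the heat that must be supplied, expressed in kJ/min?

liquid -8.59→78.4 °C: 212.26 kJ/kg
vaporisation at 78.4 °C: 841 kJ/kg
vapour 78.4→135 °C: 80.372 kJ/kg
Δh = 212.26 + 841 + 80.372 = 1133.6 kJ/kg
Q = ṁ·Δh = 934.9 kg/h × 1133.6 kJ/kg = 1.0598e+06 kJ/h
|Q| = 294.4 kW = 17664 kJ/min

Q = 17700 kJ/min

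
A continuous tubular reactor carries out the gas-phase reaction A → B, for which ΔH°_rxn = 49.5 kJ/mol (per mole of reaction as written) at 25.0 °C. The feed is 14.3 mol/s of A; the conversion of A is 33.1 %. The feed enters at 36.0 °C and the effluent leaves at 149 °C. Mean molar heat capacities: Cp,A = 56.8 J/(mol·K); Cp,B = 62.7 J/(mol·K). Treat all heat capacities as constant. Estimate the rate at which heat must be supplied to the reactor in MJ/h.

Extent of reaction ξ = 0.331 × 14.3 = 4.7333 mol/s
Reaction term: ξ·ΔH°_rxn = 4.7333 × 49.5 = 234.3 kJ/s
Sensible, feed 36.0→25 °C: -8.9346 kJ/s
Outlet flows (mol/s): A 9.5667, B 4.7333
Sensible, products 25→149 °C: 104.18 kJ/s
Q = ΔH = 329.54 kJ/s = 329.54 kW
Heat supplied = 1186.4 MJ/h

Q_in = 1190 MJ/h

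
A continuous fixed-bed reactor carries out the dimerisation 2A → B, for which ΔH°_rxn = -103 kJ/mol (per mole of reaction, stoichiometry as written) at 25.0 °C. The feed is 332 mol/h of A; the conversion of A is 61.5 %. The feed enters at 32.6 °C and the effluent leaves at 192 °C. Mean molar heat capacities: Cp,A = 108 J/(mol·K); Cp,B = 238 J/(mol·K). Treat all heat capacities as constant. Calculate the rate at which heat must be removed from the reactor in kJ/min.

Q_out = 73.7 kJ/min

Extent of reaction ξ = 0.615 × 332 / 2 = 102.09 mol/h
Reaction term: ξ·ΔH°_rxn = 102.09 × -103 = -10515 kJ/h
Sensible, feed 32.6→25 °C: -272.51 kJ/h
Outlet flows (mol/h): A 127.82, B 102.09
Sensible, products 25→192 °C: 6363 kJ/h
Q = ΔH = -4424.7 kJ/h = -1.2291 kW
Heat removed = 73.746 kJ/min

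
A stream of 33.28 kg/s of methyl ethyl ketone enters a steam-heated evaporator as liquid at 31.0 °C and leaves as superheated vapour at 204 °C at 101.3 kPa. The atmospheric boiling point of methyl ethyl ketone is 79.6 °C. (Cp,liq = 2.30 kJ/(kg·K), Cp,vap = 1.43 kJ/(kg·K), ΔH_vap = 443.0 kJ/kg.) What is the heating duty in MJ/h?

liquid 31.0→79.6 °C: 111.78 kJ/kg
vaporisation at 79.6 °C: 443 kJ/kg
vapour 79.6→204 °C: 177.89 kJ/kg
Δh = 111.78 + 443 + 177.89 = 732.67 kJ/kg
Q = ṁ·Δh = 33.28 kg/s × 732.67 kJ/kg = 24383 kJ/s
|Q| = 24383 kW = 87780 MJ/h

Q = 87800 MJ/h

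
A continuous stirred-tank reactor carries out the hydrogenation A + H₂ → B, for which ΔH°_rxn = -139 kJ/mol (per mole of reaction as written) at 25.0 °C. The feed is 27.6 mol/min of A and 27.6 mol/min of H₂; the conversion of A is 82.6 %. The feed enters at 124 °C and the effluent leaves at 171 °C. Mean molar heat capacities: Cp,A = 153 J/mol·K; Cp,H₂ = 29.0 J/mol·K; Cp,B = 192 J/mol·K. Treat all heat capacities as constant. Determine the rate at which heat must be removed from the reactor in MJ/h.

Q_out = 174 MJ/h

Extent of reaction ξ = 0.826 × 27.6 = 22.798 mol/min
Reaction term: ξ·ΔH°_rxn = 22.798 × -139 = -3168.9 kJ/min
Sensible, feed 124→25 °C: -497.3 kJ/min
Outlet flows (mol/min): A 4.8024, H₂ 4.8024, B 22.798
Sensible, products 25→171 °C: 766.67 kJ/min
Q = ΔH = -2899.5 kJ/min = -48.325 kW
Heat removed = 173.97 MJ/h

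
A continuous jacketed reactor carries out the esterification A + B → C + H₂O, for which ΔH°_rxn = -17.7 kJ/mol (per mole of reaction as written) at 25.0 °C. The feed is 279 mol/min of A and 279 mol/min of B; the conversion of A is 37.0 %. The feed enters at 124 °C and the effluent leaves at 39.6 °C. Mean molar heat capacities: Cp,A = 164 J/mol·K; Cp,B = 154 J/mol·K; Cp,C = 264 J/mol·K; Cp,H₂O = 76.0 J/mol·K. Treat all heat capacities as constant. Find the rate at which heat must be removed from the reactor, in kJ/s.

Q_out = 155 kJ/s

Extent of reaction ξ = 0.370 × 279 = 103.23 mol/min
Reaction term: ξ·ΔH°_rxn = 103.23 × -17.7 = -1827.2 kJ/min
Sensible, feed 124→25 °C: -8783.5 kJ/min
Outlet flows (mol/min): A 175.77, B 175.77, C 103.23, H₂O 103.23
Sensible, products 25→39.6 °C: 1328.5 kJ/min
Q = ΔH = -9282.2 kJ/min = -154.7 kW
Heat removed = 154.7 kJ/s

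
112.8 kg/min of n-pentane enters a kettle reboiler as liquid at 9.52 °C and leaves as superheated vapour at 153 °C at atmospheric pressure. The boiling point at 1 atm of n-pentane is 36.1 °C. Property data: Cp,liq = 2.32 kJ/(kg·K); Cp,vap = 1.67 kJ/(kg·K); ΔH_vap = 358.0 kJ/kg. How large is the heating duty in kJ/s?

liquid 9.52→36.1 °C: 61.666 kJ/kg
vaporisation at 36.1 °C: 358 kJ/kg
vapour 36.1→153 °C: 195.22 kJ/kg
Δh = 61.666 + 358 + 195.22 = 614.89 kJ/kg
Q = ṁ·Δh = 112.8 kg/min × 614.89 kJ/kg = 69359 kJ/min
|Q| = 1156 kW

Q = 1160 kJ/s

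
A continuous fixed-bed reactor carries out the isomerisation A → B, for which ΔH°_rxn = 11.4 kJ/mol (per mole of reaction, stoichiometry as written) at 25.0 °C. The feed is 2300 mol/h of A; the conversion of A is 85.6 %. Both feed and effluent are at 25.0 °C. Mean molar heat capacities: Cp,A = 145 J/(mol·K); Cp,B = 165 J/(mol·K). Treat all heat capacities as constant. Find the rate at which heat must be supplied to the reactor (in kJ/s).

Q_in = 6.23 kJ/s

Extent of reaction ξ = 0.856 × 2300 = 1968.8 mol/h
Reaction term: ξ·ΔH°_rxn = 1968.8 × 11.4 = 22444 kJ/h
Q = ΔH = 22444 kJ/h = 6.2345 kW
Heat supplied = 6.2345 kJ/s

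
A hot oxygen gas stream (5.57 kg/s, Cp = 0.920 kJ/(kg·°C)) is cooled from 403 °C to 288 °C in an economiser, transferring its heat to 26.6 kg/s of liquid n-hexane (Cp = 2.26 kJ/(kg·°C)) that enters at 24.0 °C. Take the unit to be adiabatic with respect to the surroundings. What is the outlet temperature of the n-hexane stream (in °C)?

T_c,out = 33.8 °C

Heat released by hot stream: Q = 5.57 × 0.920 × (403 − 288) = 589.31 kJ/s
Energy balance on cold side (adiabatic exchanger): Q = ṁ_c·Cp_c·(T_c,out − T_c,in)
T_c,out = 24.0 + 589.31/(26.6 × 2.26) = 33.803 °C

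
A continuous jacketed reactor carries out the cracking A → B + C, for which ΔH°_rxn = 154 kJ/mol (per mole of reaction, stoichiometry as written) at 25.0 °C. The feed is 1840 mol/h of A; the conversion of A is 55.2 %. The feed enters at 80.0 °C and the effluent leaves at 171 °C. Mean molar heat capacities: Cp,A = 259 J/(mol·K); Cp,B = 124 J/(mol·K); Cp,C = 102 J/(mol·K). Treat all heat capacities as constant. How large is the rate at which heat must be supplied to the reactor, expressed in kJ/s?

Extent of reaction ξ = 0.552 × 1840 = 1015.7 mol/h
Reaction term: ξ·ΔH°_rxn = 1015.7 × 154 = 156410 kJ/h
Sensible, feed 80.0→25 °C: -26211 kJ/h
Outlet flows (mol/h): A 824.32, B 1015.7, C 1015.7
Sensible, products 25→171 °C: 64684 kJ/h
Q = ΔH = 194890 kJ/h = 54.136 kW
Heat supplied = 54.136 kJ/s

Q_in = 54.1 kJ/s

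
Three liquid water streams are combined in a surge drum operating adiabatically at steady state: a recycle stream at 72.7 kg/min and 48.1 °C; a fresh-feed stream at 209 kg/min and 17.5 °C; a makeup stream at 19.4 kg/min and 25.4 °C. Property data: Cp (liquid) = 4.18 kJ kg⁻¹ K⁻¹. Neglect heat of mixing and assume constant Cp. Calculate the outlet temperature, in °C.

T_out = 25.4 °C

No heat crosses the boundary, so H_out = H_in.
T_out = Σ ṁᵢCp,ᵢTᵢ / Σ ṁᵢCp,ᵢ
      = 31965 / 1258.6 = 25.397 °C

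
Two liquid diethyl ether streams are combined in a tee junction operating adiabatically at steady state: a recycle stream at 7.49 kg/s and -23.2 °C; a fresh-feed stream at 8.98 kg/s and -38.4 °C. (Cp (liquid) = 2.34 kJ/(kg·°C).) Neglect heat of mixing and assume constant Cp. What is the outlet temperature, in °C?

Adiabatic, steady state ⇒ Σ ṁᵢCp,ᵢ(T_out − Tᵢ) = 0
Σ ṁᵢCp,ᵢTᵢ = 7.49×2.34×-23.2 + 8.98×2.34×-38.4 = -1213.5
Σ ṁᵢCp,ᵢ = 7.49×2.34 + 8.98×2.34 = 38.54
T_out = -1213.5 / 38.54 = -31.488 °C

T_out = -31.5 °C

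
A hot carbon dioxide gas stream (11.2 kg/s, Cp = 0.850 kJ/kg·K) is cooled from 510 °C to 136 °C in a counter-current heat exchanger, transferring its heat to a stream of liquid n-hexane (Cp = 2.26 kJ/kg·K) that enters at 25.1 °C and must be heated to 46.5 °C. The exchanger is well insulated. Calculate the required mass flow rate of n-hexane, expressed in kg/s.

ṁ_c = 73.6 kg/s

Heat released by hot stream: Q = 11.2 × 0.850 × (510 − 136) = 3560.5 kJ/s
Energy balance on cold side (adiabatic exchanger): Q = ṁ_c·Cp_c·(T_c,out − T_c,in)
ṁ_c = 3560.5 / [2.26 × (46.5 − 25.1)] = 73.618 kg/s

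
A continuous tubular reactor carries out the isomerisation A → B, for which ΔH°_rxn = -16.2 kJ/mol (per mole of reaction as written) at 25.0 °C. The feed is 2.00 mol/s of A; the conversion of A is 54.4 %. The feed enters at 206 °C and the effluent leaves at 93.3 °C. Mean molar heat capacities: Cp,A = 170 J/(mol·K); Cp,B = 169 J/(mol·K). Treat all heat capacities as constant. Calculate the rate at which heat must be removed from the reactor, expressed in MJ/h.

Extent of reaction ξ = 0.544 × 2.00 = 1.088 mol/s
Reaction term: ξ·ΔH°_rxn = 1.088 × -16.2 = -17.626 kJ/s
Sensible, feed 206→25 °C: -61.54 kJ/s
Outlet flows (mol/s): A 0.912, B 1.088
Sensible, products 25→93.3 °C: 23.148 kJ/s
Q = ΔH = -56.018 kJ/s = -56.018 kW
Heat removed = 201.66 MJ/h

Q_out = 202 MJ/h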